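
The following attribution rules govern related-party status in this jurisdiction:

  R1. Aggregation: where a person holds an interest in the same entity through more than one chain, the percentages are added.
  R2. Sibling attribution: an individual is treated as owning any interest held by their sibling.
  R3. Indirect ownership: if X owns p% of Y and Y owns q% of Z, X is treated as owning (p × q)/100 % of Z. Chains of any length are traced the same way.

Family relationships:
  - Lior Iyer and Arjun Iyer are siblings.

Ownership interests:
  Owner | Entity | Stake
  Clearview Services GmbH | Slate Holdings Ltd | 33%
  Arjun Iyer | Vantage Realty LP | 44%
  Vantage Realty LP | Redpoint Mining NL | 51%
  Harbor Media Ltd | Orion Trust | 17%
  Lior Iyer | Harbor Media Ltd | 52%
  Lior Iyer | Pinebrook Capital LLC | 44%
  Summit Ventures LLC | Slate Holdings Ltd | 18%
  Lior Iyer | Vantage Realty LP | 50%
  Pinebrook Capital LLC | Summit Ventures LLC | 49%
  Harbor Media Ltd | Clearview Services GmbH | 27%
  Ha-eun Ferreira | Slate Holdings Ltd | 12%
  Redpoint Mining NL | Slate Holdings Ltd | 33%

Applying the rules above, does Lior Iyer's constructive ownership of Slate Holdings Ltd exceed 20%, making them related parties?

By sibling attribution (R2), Lior Iyer is treated as also owning Arjun Iyer's interest in Vantage Realty LP, giving 50% + 44% = 94%.
Chain via Harbor Media Ltd → Clearview Services GmbH (R3): 52% × 27% × 33% = 4.6332% of Slate Holdings Ltd.
Chain via Vantage Realty LP → Redpoint Mining NL (R3): 94% × 51% × 33% = 15.8202% of Slate Holdings Ltd.
Chain via Pinebrook Capital LLC → Summit Ventures LLC (R3): 44% × 49% × 18% = 3.8808% of Slate Holdings Ltd.
Aggregating (R1): 4.6332% + 15.8202% + 3.8808% = 24.3342%.
24.3342% exceeds the 20% threshold, so Lior is a related party to Slate Holdings Ltd.

Yes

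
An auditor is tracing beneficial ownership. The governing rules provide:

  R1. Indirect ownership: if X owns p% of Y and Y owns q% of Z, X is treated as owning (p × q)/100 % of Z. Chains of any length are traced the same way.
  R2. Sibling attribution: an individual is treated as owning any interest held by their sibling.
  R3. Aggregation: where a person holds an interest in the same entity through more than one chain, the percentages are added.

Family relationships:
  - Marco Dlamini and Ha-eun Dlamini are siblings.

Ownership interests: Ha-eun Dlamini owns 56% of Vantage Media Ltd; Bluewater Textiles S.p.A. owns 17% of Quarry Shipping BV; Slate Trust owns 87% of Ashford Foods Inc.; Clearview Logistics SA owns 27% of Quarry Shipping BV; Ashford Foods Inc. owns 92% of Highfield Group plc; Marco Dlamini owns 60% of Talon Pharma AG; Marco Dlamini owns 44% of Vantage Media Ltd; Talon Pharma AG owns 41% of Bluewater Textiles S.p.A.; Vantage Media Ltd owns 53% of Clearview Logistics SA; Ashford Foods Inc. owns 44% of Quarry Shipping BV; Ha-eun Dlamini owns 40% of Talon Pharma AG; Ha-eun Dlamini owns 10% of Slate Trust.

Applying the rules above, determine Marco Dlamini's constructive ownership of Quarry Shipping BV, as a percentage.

By sibling attribution (R2), Marco Dlamini is treated as also owning Ha-eun Dlamini's interest in Vantage Media Ltd, giving 44% + 56% = 100%.
By sibling attribution (R2), Marco Dlamini is treated as also owning Ha-eun Dlamini's interest in Talon Pharma AG, giving 60% + 40% = 100%.
By sibling attribution (R2), Marco Dlamini is treated as owning Ha-eun Dlamini's 10% interest in Slate Trust.
Chain via Vantage Media Ltd → Clearview Logistics SA (R1): 100% × 53% × 27% = 14.31% of Quarry Shipping BV.
Chain via Talon Pharma AG → Bluewater Textiles S.p.A. (R1): 100% × 41% × 17% = 6.97% of Quarry Shipping BV.
Chain via Slate Trust → Ashford Foods Inc. (R1): 10% × 87% × 44% = 3.828% of Quarry Shipping BV.
Aggregating (R3): 14.31% + 6.97% + 3.828% = 25.108%.

25.108%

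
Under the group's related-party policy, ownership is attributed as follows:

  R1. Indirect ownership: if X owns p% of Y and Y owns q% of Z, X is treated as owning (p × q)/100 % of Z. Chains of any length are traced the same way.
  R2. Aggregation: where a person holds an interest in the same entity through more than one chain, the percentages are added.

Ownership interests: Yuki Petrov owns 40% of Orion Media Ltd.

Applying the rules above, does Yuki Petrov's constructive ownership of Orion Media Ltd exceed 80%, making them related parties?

Direct interest in Orion Media Ltd: 40%.
40% does not exceed the 80% threshold, so Yuki is not a related party to Orion Media Ltd.

No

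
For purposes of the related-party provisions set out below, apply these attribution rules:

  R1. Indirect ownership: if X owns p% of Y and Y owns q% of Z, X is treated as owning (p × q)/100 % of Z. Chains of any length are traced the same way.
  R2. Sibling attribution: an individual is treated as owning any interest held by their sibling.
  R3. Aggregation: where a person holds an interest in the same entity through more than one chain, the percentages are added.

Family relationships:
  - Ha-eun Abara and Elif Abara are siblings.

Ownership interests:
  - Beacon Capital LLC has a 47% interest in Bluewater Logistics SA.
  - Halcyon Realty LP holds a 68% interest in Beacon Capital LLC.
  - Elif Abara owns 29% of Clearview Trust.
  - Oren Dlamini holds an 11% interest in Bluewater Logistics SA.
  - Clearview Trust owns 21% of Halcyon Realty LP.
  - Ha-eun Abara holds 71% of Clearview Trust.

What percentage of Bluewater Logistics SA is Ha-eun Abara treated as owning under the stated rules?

By sibling attribution (R2), Ha-eun Abara is treated as also owning Elif Abara's interest in Clearview Trust, giving 71% + 29% = 100%.
Chain via Clearview Trust → Halcyon Realty LP → Beacon Capital LLC (R1): 100% × 21% × 68% × 47% = 6.7116% of Bluewater Logistics SA.

6.7116%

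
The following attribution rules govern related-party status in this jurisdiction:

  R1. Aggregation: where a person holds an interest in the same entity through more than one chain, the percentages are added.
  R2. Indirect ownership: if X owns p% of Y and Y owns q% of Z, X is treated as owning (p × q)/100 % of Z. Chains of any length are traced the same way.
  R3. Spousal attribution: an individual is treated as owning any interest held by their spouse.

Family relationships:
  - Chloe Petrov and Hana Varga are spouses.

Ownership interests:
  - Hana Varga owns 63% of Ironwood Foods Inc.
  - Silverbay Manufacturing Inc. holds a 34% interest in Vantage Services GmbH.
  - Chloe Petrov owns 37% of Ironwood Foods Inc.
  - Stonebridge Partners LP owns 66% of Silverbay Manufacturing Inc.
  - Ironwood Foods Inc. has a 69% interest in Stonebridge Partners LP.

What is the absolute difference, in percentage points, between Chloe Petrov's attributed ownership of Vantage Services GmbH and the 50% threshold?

34.5164

By spousal attribution (R3), Chloe Petrov is treated as also owning Hana Varga's interest in Ironwood Foods Inc, giving 37% + 63% = 100%.
Chain via Ironwood Foods Inc. → Stonebridge Partners LP → Silverbay Manufacturing Inc. (R2): 100% × 69% × 66% × 34% = 15.4836% of Vantage Services GmbH.
15.4836% falls short of the 50% threshold by 34.5164 percentage points.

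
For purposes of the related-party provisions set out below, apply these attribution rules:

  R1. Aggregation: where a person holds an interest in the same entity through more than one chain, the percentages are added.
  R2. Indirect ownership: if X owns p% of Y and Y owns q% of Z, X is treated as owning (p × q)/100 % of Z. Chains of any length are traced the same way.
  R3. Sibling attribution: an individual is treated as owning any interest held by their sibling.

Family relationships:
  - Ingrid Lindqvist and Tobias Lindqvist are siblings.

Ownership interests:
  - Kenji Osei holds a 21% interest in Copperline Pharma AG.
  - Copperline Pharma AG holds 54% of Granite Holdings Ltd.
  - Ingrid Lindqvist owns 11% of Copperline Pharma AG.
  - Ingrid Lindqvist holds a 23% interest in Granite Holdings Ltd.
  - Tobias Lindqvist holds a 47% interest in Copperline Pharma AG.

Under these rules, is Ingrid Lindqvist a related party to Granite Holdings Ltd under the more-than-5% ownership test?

Yes

By sibling attribution (R3), Ingrid Lindqvist is treated as also owning Tobias Lindqvist's interest in Copperline Pharma AG, giving 11% + 47% = 58%.
Chain via Copperline Pharma AG (R2): 58% × 54% = 31.32% of Granite Holdings Ltd.
Direct interest in Granite Holdings Ltd: 23%.
Aggregating (R1): 31.32% + 23% = 54.32%.
54.32% exceeds the 5% threshold, so Ingrid is a related party to Granite Holdings Ltd.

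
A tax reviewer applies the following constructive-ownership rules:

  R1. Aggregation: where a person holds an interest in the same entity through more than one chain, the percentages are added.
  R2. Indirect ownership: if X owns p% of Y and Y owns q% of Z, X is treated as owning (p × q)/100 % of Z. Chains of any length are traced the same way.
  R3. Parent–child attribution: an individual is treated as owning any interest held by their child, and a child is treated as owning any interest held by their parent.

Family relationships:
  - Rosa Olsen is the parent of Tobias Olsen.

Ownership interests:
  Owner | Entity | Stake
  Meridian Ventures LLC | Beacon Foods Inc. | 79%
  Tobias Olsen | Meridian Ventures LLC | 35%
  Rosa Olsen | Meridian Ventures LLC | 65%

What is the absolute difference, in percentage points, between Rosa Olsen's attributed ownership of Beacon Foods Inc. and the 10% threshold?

By parent–child attribution (R3), Rosa Olsen is treated as also owning Tobias Olsen's interest in Meridian Ventures LLC, giving 65% + 35% = 100%.
Chain via Meridian Ventures LLC (R2): 100% × 79% = 79% of Beacon Foods Inc.
79% exceeds the 10% threshold by 69 percentage points.

69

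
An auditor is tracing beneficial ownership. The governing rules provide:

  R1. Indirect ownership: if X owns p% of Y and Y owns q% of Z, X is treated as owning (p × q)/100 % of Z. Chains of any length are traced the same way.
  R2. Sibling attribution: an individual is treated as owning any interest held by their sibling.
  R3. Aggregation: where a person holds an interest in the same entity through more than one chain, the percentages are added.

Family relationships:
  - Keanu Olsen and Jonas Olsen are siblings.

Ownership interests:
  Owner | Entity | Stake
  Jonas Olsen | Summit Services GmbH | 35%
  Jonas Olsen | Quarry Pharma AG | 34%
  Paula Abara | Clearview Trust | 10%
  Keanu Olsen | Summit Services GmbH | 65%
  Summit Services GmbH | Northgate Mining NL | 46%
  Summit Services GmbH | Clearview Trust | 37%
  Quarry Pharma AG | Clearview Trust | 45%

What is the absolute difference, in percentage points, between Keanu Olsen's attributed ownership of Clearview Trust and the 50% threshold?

2.3

By sibling attribution (R2), Keanu Olsen is treated as also owning Jonas Olsen's interest in Summit Services GmbH, giving 65% + 35% = 100%.
By sibling attribution (R2), Keanu Olsen is treated as owning Jonas Olsen's 34% interest in Quarry Pharma AG.
Chain via Summit Services GmbH (R1): 100% × 37% = 37% of Clearview Trust.
Chain via Quarry Pharma AG (R1): 34% × 45% = 15.3% of Clearview Trust.
Aggregating (R3): 37% + 15.3% = 52.3%.
52.3% exceeds the 50% threshold by 2.3 percentage points.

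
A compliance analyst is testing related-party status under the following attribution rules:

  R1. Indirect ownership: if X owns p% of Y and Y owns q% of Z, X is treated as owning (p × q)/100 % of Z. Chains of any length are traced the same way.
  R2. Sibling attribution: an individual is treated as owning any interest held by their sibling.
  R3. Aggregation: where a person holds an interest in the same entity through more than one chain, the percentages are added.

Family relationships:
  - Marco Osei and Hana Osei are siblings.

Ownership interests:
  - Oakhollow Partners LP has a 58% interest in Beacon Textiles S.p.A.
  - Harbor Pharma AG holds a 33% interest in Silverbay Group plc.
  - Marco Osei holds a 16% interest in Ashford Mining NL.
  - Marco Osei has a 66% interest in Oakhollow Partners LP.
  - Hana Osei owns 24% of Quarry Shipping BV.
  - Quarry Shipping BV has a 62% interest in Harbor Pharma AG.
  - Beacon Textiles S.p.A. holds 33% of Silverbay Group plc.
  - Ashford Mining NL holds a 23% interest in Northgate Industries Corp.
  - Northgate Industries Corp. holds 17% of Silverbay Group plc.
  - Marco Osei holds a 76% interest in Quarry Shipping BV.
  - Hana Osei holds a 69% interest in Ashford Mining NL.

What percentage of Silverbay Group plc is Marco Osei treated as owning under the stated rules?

By sibling attribution (R2), Marco Osei is treated as also owning Hana Osei's interest in Ashford Mining NL, giving 16% + 69% = 85%.
By sibling attribution (R2), Marco Osei is treated as also owning Hana Osei's interest in Quarry Shipping BV, giving 76% + 24% = 100%.
Chain via Oakhollow Partners LP → Beacon Textiles S.p.A. (R1): 66% × 58% × 33% = 12.6324% of Silverbay Group plc.
Chain via Ashford Mining NL → Northgate Industries Corp. (R1): 85% × 23% × 17% = 3.3235% of Silverbay Group plc.
Chain via Quarry Shipping BV → Harbor Pharma AG (R1): 100% × 62% × 33% = 20.46% of Silverbay Group plc.
Aggregating (R3): 12.6324% + 3.3235% + 20.46% = 36.4159%.

36.4159%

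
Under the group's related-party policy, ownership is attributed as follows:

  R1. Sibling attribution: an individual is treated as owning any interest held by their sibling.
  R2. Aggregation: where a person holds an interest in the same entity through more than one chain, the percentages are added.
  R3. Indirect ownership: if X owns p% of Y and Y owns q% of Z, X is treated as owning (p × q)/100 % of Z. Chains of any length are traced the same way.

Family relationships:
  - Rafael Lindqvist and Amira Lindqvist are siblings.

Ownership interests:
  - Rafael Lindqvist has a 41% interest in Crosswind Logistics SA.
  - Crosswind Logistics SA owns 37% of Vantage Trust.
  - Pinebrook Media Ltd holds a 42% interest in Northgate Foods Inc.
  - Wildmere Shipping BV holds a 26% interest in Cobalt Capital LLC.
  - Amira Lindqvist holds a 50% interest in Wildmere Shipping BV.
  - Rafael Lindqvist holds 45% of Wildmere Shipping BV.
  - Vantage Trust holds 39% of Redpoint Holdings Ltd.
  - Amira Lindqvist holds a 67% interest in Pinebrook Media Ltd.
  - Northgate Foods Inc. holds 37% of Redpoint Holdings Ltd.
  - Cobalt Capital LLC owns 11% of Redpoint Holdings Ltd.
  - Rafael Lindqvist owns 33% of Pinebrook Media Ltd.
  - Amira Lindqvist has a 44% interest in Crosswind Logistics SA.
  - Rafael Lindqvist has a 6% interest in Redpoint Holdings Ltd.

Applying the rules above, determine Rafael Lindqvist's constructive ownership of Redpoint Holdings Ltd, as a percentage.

36.5225%

By sibling attribution (R1), Rafael Lindqvist is treated as also owning Amira Lindqvist's interest in Crosswind Logistics SA, giving 41% + 44% = 85%.
By sibling attribution (R1), Rafael Lindqvist is treated as also owning Amira Lindqvist's interest in Wildmere Shipping BV, giving 45% + 50% = 95%.
By sibling attribution (R1), Rafael Lindqvist is treated as also owning Amira Lindqvist's interest in Pinebrook Media Ltd, giving 33% + 67% = 100%.
Chain via Crosswind Logistics SA → Vantage Trust (R3): 85% × 37% × 39% = 12.2655% of Redpoint Holdings Ltd.
Chain via Wildmere Shipping BV → Cobalt Capital LLC (R3): 95% × 26% × 11% = 2.717% of Redpoint Holdings Ltd.
Chain via Pinebrook Media Ltd → Northgate Foods Inc. (R3): 100% × 42% × 37% = 15.54% of Redpoint Holdings Ltd.
Direct interest in Redpoint Holdings Ltd: 6%.
Aggregating (R2): 12.2655% + 2.717% + 15.54% + 6% = 36.5225%.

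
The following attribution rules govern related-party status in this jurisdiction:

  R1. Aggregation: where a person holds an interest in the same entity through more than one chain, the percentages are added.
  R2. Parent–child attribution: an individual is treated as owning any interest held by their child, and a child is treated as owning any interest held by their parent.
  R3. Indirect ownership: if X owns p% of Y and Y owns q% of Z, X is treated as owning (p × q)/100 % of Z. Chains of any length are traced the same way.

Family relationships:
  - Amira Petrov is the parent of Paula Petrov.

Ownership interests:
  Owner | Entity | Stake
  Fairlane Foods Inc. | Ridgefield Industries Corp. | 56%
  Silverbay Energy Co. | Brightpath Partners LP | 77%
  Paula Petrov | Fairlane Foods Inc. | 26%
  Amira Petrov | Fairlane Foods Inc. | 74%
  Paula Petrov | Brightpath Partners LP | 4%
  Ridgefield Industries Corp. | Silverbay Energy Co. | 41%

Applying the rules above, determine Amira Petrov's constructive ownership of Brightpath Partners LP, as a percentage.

By parent–child attribution (R2), Amira Petrov is treated as also owning Paula Petrov's interest in Fairlane Foods Inc, giving 74% + 26% = 100%.
By parent–child attribution (R2), Amira Petrov is treated as owning Paula Petrov's 4% interest in Brightpath Partners LP.
Chain via Fairlane Foods Inc. → Ridgefield Industries Corp. → Silverbay Energy Co. (R3): 100% × 56% × 41% × 77% = 17.6792% of Brightpath Partners LP.
Direct interest in Brightpath Partners LP: 4%.
Aggregating (R1): 17.6792% + 4% = 21.6792%.

21.6792%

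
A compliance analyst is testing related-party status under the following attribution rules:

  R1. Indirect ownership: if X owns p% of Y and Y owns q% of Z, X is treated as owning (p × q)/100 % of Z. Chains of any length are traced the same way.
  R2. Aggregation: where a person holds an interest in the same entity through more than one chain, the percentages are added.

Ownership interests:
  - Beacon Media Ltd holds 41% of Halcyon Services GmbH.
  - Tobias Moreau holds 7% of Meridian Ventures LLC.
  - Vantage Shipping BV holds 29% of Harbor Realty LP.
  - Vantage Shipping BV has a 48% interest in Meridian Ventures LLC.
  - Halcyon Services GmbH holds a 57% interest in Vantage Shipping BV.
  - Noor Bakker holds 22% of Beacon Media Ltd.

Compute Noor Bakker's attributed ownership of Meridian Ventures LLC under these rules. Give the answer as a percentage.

Chain via Beacon Media Ltd → Halcyon Services GmbH → Vantage Shipping BV (R1): 22% × 41% × 57% × 48% = 2.467872% of Meridian Ventures LLC.

2.467872%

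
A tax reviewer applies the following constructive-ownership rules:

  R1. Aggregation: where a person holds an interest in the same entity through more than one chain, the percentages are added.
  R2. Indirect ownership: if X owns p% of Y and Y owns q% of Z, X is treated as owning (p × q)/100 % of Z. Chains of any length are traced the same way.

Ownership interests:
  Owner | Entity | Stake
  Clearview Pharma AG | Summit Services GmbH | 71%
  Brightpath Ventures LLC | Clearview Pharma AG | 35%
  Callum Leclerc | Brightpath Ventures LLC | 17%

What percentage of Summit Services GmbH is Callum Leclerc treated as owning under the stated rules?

Chain via Brightpath Ventures LLC → Clearview Pharma AG (R2): 17% × 35% × 71% = 4.2245% of Summit Services GmbH.

4.2245%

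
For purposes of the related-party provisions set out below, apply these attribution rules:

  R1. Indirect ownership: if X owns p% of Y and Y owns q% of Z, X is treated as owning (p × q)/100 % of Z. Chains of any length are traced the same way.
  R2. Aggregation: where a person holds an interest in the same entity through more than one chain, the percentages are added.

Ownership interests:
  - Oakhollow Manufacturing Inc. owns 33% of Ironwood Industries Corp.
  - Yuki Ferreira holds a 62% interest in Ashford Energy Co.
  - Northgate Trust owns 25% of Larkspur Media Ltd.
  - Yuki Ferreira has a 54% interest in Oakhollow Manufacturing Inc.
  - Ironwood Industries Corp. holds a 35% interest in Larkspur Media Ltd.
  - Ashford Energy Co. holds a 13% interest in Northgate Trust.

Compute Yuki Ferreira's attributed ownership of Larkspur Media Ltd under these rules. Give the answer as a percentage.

8.252%

Chain via Oakhollow Manufacturing Inc. → Ironwood Industries Corp. (R1): 54% × 33% × 35% = 6.237% of Larkspur Media Ltd.
Chain via Ashford Energy Co. → Northgate Trust (R1): 62% × 13% × 25% = 2.015% of Larkspur Media Ltd.
Aggregating (R2): 6.237% + 2.015% = 8.252%.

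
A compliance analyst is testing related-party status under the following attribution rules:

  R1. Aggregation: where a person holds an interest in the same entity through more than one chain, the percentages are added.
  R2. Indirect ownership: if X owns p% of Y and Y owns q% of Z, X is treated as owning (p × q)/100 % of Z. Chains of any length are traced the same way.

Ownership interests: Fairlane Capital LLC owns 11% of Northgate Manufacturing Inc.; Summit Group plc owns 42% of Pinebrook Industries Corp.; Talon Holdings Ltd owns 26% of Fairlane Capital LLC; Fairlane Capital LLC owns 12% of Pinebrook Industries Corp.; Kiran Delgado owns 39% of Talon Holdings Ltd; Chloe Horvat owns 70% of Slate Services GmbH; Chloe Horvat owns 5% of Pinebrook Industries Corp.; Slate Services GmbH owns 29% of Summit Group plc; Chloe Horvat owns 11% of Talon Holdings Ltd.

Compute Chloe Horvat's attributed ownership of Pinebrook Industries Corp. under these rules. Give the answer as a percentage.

Chain via Talon Holdings Ltd → Fairlane Capital LLC (R2): 11% × 26% × 12% = 0.3432% of Pinebrook Industries Corp.
Chain via Slate Services GmbH → Summit Group plc (R2): 70% × 29% × 42% = 8.526% of Pinebrook Industries Corp.
Direct interest in Pinebrook Industries Corp: 5%.
Aggregating (R1): 0.3432% + 8.526% + 5% = 13.8692%.

13.8692%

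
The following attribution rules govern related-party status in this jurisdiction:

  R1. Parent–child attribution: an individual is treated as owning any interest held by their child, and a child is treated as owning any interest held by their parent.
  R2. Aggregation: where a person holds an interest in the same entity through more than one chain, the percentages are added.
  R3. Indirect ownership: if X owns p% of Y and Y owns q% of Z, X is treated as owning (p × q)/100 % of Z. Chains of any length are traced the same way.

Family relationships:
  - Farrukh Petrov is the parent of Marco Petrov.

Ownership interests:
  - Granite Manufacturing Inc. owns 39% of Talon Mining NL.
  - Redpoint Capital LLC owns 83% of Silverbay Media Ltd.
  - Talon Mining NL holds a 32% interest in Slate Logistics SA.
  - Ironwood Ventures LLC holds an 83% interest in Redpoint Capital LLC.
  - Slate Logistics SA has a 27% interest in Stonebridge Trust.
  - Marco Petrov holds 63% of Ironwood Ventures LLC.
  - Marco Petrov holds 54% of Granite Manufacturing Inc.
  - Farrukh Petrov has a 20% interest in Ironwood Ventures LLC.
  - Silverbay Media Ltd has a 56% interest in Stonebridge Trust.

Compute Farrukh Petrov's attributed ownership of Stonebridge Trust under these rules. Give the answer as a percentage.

By parent–child attribution (R1), Farrukh Petrov is treated as also owning Marco Petrov's interest in Ironwood Ventures LLC, giving 20% + 63% = 83%.
By parent–child attribution (R1), Farrukh Petrov is treated as owning Marco Petrov's 54% interest in Granite Manufacturing Inc.
Chain via Ironwood Ventures LLC → Redpoint Capital LLC → Silverbay Media Ltd (R3): 83% × 83% × 83% × 56% = 32.020072% of Stonebridge Trust.
Chain via Granite Manufacturing Inc. → Talon Mining NL → Slate Logistics SA (R3): 54% × 39% × 32% × 27% = 1.819584% of Stonebridge Trust.
Aggregating (R2): 32.020072% + 1.819584% = 33.839656%.

33.839656%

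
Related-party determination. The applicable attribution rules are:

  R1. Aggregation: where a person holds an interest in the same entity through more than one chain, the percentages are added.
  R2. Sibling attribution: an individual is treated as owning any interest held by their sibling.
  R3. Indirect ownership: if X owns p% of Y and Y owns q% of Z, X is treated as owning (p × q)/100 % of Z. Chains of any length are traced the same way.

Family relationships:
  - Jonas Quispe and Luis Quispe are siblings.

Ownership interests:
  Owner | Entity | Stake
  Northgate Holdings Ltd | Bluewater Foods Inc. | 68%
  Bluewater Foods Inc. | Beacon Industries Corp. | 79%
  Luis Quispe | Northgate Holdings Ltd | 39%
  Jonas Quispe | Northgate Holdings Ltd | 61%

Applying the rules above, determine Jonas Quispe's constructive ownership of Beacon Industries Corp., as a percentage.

By sibling attribution (R2), Jonas Quispe is treated as also owning Luis Quispe's interest in Northgate Holdings Ltd, giving 61% + 39% = 100%.
Chain via Northgate Holdings Ltd → Bluewater Foods Inc. (R3): 100% × 68% × 79% = 53.72% of Beacon Industries Corp.

53.72%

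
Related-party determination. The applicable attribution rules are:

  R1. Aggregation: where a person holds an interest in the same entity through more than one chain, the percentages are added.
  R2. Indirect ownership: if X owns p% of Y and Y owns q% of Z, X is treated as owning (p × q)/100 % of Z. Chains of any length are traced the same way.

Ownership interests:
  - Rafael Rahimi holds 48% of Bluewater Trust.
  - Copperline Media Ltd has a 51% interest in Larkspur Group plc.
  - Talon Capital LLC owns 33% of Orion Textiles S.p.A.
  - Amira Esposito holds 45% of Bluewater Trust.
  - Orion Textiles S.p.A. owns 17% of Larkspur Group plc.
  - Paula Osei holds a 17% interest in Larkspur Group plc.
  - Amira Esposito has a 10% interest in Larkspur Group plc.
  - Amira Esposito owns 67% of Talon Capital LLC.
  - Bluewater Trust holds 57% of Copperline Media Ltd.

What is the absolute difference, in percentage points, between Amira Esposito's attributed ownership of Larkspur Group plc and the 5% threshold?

Chain via Talon Capital LLC → Orion Textiles S.p.A. (R2): 67% × 33% × 17% = 3.7587% of Larkspur Group plc.
Chain via Bluewater Trust → Copperline Media Ltd (R2): 45% × 57% × 51% = 13.0815% of Larkspur Group plc.
Direct interest in Larkspur Group plc: 10%.
Aggregating (R1): 3.7587% + 13.0815% + 10% = 26.8402%.
26.8402% exceeds the 5% threshold by 21.8402 percentage points.

21.8402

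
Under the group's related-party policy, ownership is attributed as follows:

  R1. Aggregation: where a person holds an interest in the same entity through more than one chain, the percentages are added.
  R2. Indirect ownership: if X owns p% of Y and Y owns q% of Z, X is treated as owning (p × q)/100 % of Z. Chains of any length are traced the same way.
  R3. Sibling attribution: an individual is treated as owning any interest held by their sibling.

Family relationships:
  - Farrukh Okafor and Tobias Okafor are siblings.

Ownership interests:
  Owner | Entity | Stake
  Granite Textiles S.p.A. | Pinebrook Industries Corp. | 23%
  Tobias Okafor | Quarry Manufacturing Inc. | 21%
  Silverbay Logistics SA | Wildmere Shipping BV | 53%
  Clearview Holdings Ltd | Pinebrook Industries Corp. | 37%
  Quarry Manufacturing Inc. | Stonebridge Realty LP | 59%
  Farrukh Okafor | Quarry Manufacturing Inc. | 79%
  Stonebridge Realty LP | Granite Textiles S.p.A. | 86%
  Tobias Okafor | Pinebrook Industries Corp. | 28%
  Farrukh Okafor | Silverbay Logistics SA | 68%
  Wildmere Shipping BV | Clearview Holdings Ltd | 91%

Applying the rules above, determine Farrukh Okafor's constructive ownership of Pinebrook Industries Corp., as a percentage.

51.804868%

By sibling attribution (R3), Farrukh Okafor is treated as also owning Tobias Okafor's interest in Quarry Manufacturing Inc, giving 79% + 21% = 100%.
By sibling attribution (R3), Farrukh Okafor is treated as owning Tobias Okafor's 28% interest in Pinebrook Industries Corp.
Chain via Silverbay Logistics SA → Wildmere Shipping BV → Clearview Holdings Ltd (R2): 68% × 53% × 91% × 37% = 12.134668% of Pinebrook Industries Corp.
Chain via Quarry Manufacturing Inc. → Stonebridge Realty LP → Granite Textiles S.p.A. (R2): 100% × 59% × 86% × 23% = 11.6702% of Pinebrook Industries Corp.
Direct interest in Pinebrook Industries Corp: 28%.
Aggregating (R1): 12.134668% + 11.6702% + 28% = 51.804868%.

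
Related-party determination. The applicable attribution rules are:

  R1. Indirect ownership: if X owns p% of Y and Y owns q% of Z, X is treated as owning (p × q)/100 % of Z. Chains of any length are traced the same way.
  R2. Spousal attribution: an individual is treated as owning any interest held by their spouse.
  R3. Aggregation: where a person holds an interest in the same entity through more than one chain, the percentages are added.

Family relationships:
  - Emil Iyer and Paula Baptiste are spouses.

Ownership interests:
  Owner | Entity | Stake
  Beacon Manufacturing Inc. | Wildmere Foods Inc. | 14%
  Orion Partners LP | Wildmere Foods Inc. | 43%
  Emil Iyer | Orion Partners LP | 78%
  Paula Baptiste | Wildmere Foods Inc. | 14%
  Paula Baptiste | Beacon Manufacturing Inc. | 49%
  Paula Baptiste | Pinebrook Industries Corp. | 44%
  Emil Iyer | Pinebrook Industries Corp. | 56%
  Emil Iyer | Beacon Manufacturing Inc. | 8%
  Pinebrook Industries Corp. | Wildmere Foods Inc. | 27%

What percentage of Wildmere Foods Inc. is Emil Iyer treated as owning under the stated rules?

82.52%

By spousal attribution (R2), Emil Iyer is treated as also owning Paula Baptiste's interest in Pinebrook Industries Corp, giving 56% + 44% = 100%.
By spousal attribution (R2), Emil Iyer is treated as also owning Paula Baptiste's interest in Beacon Manufacturing Inc, giving 8% + 49% = 57%.
By spousal attribution (R2), Emil Iyer is treated as owning Paula Baptiste's 14% interest in Wildmere Foods Inc.
Chain via Orion Partners LP (R1): 78% × 43% = 33.54% of Wildmere Foods Inc.
Chain via Pinebrook Industries Corp. (R1): 100% × 27% = 27% of Wildmere Foods Inc.
Chain via Beacon Manufacturing Inc. (R1): 57% × 14% = 7.98% of Wildmere Foods Inc.
Direct interest in Wildmere Foods Inc: 14%.
Aggregating (R3): 33.54% + 27% + 7.98% + 14% = 82.52%.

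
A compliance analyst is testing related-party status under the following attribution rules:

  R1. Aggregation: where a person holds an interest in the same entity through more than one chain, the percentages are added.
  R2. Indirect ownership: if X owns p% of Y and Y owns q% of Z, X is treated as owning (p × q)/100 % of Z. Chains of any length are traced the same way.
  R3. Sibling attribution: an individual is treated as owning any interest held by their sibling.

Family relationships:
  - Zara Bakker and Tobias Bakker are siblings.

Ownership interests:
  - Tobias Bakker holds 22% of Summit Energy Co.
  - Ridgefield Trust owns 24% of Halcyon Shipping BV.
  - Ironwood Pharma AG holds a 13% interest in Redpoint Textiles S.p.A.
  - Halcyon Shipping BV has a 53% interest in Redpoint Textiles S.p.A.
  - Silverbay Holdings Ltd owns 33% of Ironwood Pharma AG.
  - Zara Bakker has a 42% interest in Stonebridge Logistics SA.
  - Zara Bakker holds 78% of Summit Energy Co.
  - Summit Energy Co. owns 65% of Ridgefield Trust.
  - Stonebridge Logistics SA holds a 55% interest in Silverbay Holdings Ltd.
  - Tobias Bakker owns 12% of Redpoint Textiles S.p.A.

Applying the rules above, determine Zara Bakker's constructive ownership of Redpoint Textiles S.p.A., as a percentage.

By sibling attribution (R3), Zara Bakker is treated as also owning Tobias Bakker's interest in Summit Energy Co, giving 78% + 22% = 100%.
By sibling attribution (R3), Zara Bakker is treated as owning Tobias Bakker's 12% interest in Redpoint Textiles S.p.A.
Chain via Summit Energy Co. → Ridgefield Trust → Halcyon Shipping BV (R2): 100% × 65% × 24% × 53% = 8.268% of Redpoint Textiles S.p.A.
Chain via Stonebridge Logistics SA → Silverbay Holdings Ltd → Ironwood Pharma AG (R2): 42% × 55% × 33% × 13% = 0.99099% of Redpoint Textiles S.p.A.
Direct interest in Redpoint Textiles S.p.A: 12%.
Aggregating (R1): 8.268% + 0.99099% + 12% = 21.25899%.

21.25899%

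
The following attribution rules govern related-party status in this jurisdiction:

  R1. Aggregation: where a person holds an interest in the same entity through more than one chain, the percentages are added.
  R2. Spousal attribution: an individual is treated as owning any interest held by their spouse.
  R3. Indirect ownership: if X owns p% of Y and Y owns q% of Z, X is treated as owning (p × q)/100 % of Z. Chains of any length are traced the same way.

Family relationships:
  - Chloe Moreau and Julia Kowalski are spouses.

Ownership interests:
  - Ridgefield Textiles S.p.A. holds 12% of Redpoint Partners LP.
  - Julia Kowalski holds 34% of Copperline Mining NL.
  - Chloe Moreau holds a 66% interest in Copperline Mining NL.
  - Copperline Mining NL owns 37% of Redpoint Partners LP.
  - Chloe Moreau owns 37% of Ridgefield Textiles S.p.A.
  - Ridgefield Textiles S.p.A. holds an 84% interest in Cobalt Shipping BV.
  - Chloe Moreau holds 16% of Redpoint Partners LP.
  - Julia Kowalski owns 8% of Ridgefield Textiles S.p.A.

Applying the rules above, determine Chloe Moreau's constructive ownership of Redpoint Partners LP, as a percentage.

58.4%

By spousal attribution (R2), Chloe Moreau is treated as also owning Julia Kowalski's interest in Copperline Mining NL, giving 66% + 34% = 100%.
By spousal attribution (R2), Chloe Moreau is treated as also owning Julia Kowalski's interest in Ridgefield Textiles S.p.A, giving 37% + 8% = 45%.
Chain via Copperline Mining NL (R3): 100% × 37% = 37% of Redpoint Partners LP.
Chain via Ridgefield Textiles S.p.A. (R3): 45% × 12% = 5.4% of Redpoint Partners LP.
Direct interest in Redpoint Partners LP: 16%.
Aggregating (R1): 37% + 5.4% + 16% = 58.4%.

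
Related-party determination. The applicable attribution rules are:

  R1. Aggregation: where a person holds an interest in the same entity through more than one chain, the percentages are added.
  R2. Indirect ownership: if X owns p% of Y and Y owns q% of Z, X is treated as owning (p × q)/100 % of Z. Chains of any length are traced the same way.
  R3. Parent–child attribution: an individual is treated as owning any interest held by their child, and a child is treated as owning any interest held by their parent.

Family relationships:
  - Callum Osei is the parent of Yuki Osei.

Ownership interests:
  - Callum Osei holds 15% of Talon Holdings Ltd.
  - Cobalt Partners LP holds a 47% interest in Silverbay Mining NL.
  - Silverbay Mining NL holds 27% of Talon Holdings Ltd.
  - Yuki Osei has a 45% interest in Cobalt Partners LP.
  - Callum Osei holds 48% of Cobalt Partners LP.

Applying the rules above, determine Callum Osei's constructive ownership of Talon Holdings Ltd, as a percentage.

By parent–child attribution (R3), Callum Osei is treated as also owning Yuki Osei's interest in Cobalt Partners LP, giving 48% + 45% = 93%.
Chain via Cobalt Partners LP → Silverbay Mining NL (R2): 93% × 47% × 27% = 11.8017% of Talon Holdings Ltd.
Direct interest in Talon Holdings Ltd: 15%.
Aggregating (R1): 11.8017% + 15% = 26.8017%.

26.8017%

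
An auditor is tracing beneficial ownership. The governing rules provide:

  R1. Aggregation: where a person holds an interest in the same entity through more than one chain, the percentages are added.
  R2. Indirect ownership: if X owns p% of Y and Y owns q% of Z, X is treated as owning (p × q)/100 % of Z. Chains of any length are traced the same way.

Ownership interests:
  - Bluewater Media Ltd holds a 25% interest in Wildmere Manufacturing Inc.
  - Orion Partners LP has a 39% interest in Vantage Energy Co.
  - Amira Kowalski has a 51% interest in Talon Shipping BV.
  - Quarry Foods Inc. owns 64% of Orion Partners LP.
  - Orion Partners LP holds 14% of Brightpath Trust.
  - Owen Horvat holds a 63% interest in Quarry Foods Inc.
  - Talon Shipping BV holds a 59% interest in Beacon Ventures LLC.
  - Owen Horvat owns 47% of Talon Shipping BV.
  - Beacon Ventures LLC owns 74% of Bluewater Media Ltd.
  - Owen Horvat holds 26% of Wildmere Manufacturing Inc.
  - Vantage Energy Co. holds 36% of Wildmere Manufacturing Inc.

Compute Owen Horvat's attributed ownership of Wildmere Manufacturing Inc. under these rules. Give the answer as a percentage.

36.790978%

Chain via Talon Shipping BV → Beacon Ventures LLC → Bluewater Media Ltd (R2): 47% × 59% × 74% × 25% = 5.13005% of Wildmere Manufacturing Inc.
Chain via Quarry Foods Inc. → Orion Partners LP → Vantage Energy Co. (R2): 63% × 64% × 39% × 36% = 5.660928% of Wildmere Manufacturing Inc.
Direct interest in Wildmere Manufacturing Inc: 26%.
Aggregating (R1): 5.13005% + 5.660928% + 26% = 36.790978%.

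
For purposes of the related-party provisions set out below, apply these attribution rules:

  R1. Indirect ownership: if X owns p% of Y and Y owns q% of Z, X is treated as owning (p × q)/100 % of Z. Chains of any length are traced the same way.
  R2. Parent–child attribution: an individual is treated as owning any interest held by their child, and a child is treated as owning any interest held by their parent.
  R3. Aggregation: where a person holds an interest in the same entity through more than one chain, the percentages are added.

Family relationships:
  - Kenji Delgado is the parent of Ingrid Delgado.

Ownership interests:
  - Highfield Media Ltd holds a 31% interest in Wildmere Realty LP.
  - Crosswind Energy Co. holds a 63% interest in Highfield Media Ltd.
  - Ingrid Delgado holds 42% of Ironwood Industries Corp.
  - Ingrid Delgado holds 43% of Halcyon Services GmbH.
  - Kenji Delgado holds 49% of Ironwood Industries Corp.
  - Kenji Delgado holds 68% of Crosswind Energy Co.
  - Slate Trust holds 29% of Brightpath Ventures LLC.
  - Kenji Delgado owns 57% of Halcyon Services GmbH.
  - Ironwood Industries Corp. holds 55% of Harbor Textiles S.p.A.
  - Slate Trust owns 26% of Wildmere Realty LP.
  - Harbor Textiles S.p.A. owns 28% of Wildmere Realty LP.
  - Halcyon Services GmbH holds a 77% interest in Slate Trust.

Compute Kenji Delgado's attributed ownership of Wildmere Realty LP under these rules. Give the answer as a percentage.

47.3144%

By parent–child attribution (R2), Kenji Delgado is treated as also owning Ingrid Delgado's interest in Ironwood Industries Corp, giving 49% + 42% = 91%.
By parent–child attribution (R2), Kenji Delgado is treated as also owning Ingrid Delgado's interest in Halcyon Services GmbH, giving 57% + 43% = 100%.
Chain via Ironwood Industries Corp. → Harbor Textiles S.p.A. (R1): 91% × 55% × 28% = 14.014% of Wildmere Realty LP.
Chain via Crosswind Energy Co. → Highfield Media Ltd (R1): 68% × 63% × 31% = 13.2804% of Wildmere Realty LP.
Chain via Halcyon Services GmbH → Slate Trust (R1): 100% × 77% × 26% = 20.02% of Wildmere Realty LP.
Aggregating (R3): 14.014% + 13.2804% + 20.02% = 47.3144%.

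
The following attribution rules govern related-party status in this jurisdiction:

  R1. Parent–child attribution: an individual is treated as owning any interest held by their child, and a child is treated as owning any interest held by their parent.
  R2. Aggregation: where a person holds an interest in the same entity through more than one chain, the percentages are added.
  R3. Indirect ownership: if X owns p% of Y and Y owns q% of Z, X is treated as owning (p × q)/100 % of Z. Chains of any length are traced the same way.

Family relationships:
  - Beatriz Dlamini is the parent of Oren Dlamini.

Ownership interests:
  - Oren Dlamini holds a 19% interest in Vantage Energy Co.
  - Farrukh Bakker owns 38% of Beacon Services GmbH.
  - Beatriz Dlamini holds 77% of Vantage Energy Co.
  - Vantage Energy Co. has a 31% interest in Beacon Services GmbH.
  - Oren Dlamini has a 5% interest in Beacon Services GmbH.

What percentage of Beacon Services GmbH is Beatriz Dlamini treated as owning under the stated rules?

By parent–child attribution (R1), Beatriz Dlamini is treated as also owning Oren Dlamini's interest in Vantage Energy Co, giving 77% + 19% = 96%.
By parent–child attribution (R1), Beatriz Dlamini is treated as owning Oren Dlamini's 5% interest in Beacon Services GmbH.
Chain via Vantage Energy Co. (R3): 96% × 31% = 29.76% of Beacon Services GmbH.
Direct interest in Beacon Services GmbH: 5%.
Aggregating (R2): 29.76% + 5% = 34.76%.

34.76%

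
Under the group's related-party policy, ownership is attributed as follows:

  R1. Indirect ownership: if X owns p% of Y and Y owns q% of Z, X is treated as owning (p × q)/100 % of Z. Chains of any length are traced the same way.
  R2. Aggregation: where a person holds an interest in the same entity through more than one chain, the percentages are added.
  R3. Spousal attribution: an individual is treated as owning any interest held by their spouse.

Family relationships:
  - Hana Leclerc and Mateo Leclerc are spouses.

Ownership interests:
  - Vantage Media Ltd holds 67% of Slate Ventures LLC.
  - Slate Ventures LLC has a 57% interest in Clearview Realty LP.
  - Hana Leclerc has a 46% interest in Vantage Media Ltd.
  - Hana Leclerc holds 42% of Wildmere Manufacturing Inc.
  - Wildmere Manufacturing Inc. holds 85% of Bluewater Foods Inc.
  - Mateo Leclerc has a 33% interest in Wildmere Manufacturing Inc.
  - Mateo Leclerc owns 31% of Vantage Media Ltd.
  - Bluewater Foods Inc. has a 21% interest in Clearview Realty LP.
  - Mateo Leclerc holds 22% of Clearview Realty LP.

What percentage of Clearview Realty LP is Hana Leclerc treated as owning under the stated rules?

64.7938%

By spousal attribution (R3), Hana Leclerc is treated as also owning Mateo Leclerc's interest in Wildmere Manufacturing Inc, giving 42% + 33% = 75%.
By spousal attribution (R3), Hana Leclerc is treated as also owning Mateo Leclerc's interest in Vantage Media Ltd, giving 46% + 31% = 77%.
By spousal attribution (R3), Hana Leclerc is treated as owning Mateo Leclerc's 22% interest in Clearview Realty LP.
Chain via Wildmere Manufacturing Inc. → Bluewater Foods Inc. (R1): 75% × 85% × 21% = 13.3875% of Clearview Realty LP.
Chain via Vantage Media Ltd → Slate Ventures LLC (R1): 77% × 67% × 57% = 29.4063% of Clearview Realty LP.
Direct interest in Clearview Realty LP: 22%.
Aggregating (R2): 13.3875% + 29.4063% + 22% = 64.7938%.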